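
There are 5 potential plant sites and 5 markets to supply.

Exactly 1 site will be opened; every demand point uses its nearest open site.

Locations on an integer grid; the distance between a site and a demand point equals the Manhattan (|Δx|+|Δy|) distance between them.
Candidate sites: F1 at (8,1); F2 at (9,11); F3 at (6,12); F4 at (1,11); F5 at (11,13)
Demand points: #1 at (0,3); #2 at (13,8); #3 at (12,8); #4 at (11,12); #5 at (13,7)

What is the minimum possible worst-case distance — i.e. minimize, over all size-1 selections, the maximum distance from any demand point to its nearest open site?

14

Open {F1}.
  Farthest demand point is #4 at distance 14 (to F1); all others are ≤ 14.
With {F3} the worst case is 15.
With {F4} the worst case is 16.
No size-1 selection achieves below 14.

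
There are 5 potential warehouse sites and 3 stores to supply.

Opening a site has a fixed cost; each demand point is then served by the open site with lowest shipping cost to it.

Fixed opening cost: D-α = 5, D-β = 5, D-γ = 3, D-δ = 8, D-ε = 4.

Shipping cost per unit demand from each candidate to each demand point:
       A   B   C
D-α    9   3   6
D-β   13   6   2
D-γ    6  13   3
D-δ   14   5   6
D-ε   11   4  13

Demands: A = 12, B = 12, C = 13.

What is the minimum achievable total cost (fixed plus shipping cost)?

Open {D-α, D-β, D-γ}: assign each demand point to its cheapest open site.
  A→D-γ 12×6=72, B→D-α 12×3=36, C→D-β 13×2=26
  shipping cost 134, fixed 13 → total 147.
Compare {D-α, D-β, D-γ, D-ε}: shipping cost 134 + fixed 17 = 151.
Compare {D-α, D-γ}: shipping cost 147 + fixed 8 = 155.
Compare {D-α, D-β, D-γ, D-δ}: shipping cost 134 + fixed 21 = 155.
All other subsets cost ≥ 151. Minimum total cost: 147.

147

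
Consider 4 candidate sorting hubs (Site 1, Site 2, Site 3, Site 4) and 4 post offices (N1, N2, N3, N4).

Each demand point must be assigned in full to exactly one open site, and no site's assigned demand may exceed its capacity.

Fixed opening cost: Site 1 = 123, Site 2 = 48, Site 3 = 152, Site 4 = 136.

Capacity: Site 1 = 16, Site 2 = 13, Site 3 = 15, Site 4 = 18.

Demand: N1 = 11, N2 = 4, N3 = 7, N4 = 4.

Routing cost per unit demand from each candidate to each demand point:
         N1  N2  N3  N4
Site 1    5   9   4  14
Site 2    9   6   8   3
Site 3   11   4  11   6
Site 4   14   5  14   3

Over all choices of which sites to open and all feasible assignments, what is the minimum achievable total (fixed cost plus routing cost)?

330

Open {Site 1, Site 2}; cheapest assignment that respects the capacities:
  Site 1 (cap 16, load 15): N1, N2 — cost 11×5 + 4×9 = 91
  Site 2 (cap 13, load 11): N3, N4 — cost 7×8 + 4×3 = 68
  Shipping 159, fixed 171 → total 330.
  Any other capacity-feasible assignment to {Site 1, Site 2} ships for at least 159.
Compare {Site 2, Site 3}: its best feasible assignment gives total 405.
Compare {Site 2, Site 4}: its best feasible assignment gives total 413.
Every other set of open sites that can feasibly serve all demand totals ≥ 405 even under its best assignment. Minimum: 330.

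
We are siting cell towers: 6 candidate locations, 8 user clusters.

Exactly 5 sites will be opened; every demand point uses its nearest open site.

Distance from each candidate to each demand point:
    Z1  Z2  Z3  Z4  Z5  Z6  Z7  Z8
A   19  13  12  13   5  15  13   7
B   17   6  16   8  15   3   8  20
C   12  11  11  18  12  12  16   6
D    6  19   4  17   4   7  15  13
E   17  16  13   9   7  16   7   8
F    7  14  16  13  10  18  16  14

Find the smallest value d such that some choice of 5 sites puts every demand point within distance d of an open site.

Open {A, B, C, D, E}.
  Farthest demand point is Z4 at distance 8 (to B); all others are ≤ 8.
With {A, B, C, D, F} the worst case is 8.
With {A, B, D, E, F} the worst case is 8.
No size-5 selection achieves below 8.

8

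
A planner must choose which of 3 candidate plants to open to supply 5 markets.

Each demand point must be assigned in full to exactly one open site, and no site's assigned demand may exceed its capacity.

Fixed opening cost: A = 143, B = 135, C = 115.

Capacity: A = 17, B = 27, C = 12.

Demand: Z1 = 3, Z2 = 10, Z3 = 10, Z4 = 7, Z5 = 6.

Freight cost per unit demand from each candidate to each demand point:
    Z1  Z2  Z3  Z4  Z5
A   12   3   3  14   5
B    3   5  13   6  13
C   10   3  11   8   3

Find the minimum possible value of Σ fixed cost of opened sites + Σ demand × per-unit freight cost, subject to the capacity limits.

Open {A, B}; cheapest assignment that respects the capacities:
  A (cap 17, load 16): Z3, Z5 — cost 10×3 + 6×5 = 60
  B (cap 27, load 20): Z1, Z2, Z4 — cost 3×3 + 10×5 + 7×6 = 101
  Shipping 161, fixed 278 → total 439.
  Any other capacity-feasible assignment to {A, B} ships for at least 161.
Compare {B, C}: its best feasible assignment gives total 520.
Compare {A, B, C}: its best feasible assignment gives total 534.
Every other set of open sites that can feasibly serve all demand totals ≥ 520 even under its best assignment. Minimum: 439.

439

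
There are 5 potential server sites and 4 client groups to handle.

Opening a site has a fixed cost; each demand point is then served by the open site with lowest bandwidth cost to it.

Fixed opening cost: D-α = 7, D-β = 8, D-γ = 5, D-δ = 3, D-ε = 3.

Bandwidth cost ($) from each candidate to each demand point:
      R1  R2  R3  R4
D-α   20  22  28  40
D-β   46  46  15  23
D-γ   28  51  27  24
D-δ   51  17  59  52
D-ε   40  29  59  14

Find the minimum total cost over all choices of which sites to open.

Open {D-α, D-β, D-δ, D-ε}: assign each demand point to its cheapest open site.
  R1→D-α 20, R2→D-δ 17, R3→D-β 15, R4→D-ε 14
  bandwidth cost 66, fixed 21 → total 87.
Compare {D-α, D-β, D-ε}: bandwidth cost 71 + fixed 18 = 89.
Compare {D-α, D-δ, D-ε}: bandwidth cost 79 + fixed 13 = 92.
Compare {D-α, D-β, D-γ, D-δ, D-ε}: bandwidth cost 66 + fixed 26 = 92.
All other subsets cost ≥ 89. Minimum total cost: 87.

87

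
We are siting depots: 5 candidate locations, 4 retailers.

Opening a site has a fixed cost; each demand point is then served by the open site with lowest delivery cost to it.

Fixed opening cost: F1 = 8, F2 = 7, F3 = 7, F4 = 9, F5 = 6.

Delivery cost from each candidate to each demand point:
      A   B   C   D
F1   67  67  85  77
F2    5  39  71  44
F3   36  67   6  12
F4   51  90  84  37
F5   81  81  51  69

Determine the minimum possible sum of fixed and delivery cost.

76

Open {F2, F3}: assign each demand point to its cheapest open site.
  A→F2 5, B→F2 39, C→F3 6, D→F3 12
  delivery cost 62, fixed 14 → total 76.
Compare {F2, F3, F5}: delivery cost 62 + fixed 20 = 82.
Compare {F1, F2, F3}: delivery cost 62 + fixed 22 = 84.
Compare {F2, F3, F4}: delivery cost 62 + fixed 23 = 85.
All other subsets cost ≥ 82. Minimum total cost: 76.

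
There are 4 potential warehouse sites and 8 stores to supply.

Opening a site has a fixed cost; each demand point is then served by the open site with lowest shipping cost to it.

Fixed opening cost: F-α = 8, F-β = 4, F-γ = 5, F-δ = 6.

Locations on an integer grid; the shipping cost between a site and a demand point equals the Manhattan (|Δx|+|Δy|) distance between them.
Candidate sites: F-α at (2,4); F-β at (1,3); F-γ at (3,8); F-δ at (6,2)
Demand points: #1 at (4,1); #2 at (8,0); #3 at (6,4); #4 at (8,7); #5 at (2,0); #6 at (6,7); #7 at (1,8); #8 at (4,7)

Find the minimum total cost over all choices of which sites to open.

Open {F-γ, F-δ}: assign each demand point to its cheapest open site.
  #1→F-δ 3, #2→F-δ 4, #3→F-δ 2, #4→F-γ 6, #5→F-δ 6, #6→F-γ 4, #7→F-γ 2, #8→F-γ 2
  shipping cost 29, fixed 11 → total 40.
Compare {F-β, F-γ, F-δ}: shipping cost 27 + fixed 15 = 42.
Compare {F-α, F-γ, F-δ}: shipping cost 27 + fixed 19 = 46.
Compare {F-β, F-δ}: shipping cost 37 + fixed 10 = 47.
All other subsets cost ≥ 42. Minimum total cost: 40.

40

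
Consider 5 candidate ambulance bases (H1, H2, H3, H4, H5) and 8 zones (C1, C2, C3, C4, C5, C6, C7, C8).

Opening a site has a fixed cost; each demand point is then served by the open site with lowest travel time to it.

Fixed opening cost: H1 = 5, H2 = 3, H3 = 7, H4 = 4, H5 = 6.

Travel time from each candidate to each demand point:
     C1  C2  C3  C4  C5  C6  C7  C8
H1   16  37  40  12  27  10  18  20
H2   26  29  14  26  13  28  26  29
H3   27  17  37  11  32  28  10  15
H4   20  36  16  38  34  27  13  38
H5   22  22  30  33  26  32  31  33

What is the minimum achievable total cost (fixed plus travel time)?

121

Open {H1, H2, H3}: assign each demand point to its cheapest open site.
  C1→H1 16, C2→H3 17, C3→H2 14, C4→H3 11, C5→H2 13, C6→H1 10, C7→H3 10, C8→H3 15
  travel time 106, fixed 15 → total 121.
Compare {H1, H2, H3, H4}: travel time 106 + fixed 19 = 125.
Compare {H1, H2, H3, H5}: travel time 106 + fixed 21 = 127.
Compare {H1, H2, H3, H4, H5}: travel time 106 + fixed 25 = 131.
All other subsets cost ≥ 125. Minimum total cost: 121.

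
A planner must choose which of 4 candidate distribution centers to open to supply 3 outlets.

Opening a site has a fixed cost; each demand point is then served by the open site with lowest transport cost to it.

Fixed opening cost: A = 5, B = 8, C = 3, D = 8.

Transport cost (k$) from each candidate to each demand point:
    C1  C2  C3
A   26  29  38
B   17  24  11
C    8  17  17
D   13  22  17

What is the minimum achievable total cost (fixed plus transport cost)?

Open {C}: assign each demand point to its cheapest open site.
  C1→C 8, C2→C 17, C3→C 17
  transport cost 42, fixed 3 → total 45.
Compare {B, C}: transport cost 36 + fixed 11 = 47.
Compare {A, C}: transport cost 42 + fixed 8 = 50.
Compare {A, B, C}: transport cost 36 + fixed 16 = 52.
All other subsets cost ≥ 47. Minimum total cost: 45.

45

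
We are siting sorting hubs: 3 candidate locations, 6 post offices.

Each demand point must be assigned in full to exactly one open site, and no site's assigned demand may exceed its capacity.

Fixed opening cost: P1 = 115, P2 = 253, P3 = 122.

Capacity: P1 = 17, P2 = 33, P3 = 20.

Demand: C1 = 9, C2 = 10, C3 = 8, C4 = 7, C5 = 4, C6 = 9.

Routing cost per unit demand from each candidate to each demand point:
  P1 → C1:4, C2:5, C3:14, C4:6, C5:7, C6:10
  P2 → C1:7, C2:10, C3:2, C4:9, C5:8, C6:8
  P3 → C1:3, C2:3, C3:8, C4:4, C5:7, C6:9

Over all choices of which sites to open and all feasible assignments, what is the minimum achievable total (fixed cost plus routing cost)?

615

Open {P2, P3}; cheapest assignment that respects the capacities:
  P2 (cap 33, load 28): C3, C4, C5, C6 — cost 8×2 + 7×9 + 4×8 + 9×8 = 183
  P3 (cap 20, load 19): C1, C2 — cost 9×3 + 10×3 = 57
  Shipping 240, fixed 375 → total 615.
  Any other capacity-feasible assignment to {P2, P3} ships for at least 240.
Compare {P1, P2}: its best feasible assignment gives total 643.
Compare {P1, P2, P3}: its best feasible assignment gives total 700.
Every other set of open sites that can feasibly serve all demand totals ≥ 643 even under its best assignment. Minimum: 615.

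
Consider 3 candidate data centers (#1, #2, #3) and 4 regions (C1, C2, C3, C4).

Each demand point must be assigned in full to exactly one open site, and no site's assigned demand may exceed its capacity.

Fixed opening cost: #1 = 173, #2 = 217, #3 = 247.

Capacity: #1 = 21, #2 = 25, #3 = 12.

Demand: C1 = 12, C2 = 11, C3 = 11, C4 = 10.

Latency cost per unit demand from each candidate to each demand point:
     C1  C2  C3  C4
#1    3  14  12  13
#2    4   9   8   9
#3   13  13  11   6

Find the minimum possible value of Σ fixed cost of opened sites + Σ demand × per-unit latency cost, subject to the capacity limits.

799

Open {#1, #2}; cheapest assignment that respects the capacities:
  #1 (cap 21, load 21): C3, C4 — cost 11×12 + 10×13 = 262
  #2 (cap 25, load 23): C1, C2 — cost 12×4 + 11×9 = 147
  Shipping 409, fixed 390 → total 799.
  Any other capacity-feasible assignment to {#1, #2} ships for at least 409.
Compare {#1, #2, #3}: its best feasible assignment gives total 920.
Every other set of open sites that can feasibly serve all demand totals ≥ 920 even under its best assignment. Minimum: 799.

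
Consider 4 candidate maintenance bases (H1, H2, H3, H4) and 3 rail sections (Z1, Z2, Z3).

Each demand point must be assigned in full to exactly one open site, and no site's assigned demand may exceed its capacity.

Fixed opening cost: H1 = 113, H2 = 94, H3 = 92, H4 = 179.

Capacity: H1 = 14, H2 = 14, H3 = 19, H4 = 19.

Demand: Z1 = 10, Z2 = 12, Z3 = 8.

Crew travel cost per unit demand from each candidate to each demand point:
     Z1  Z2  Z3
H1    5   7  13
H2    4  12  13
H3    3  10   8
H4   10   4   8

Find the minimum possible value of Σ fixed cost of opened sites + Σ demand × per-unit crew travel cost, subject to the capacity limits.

383

Open {H1, H3}; cheapest assignment that respects the capacities:
  H1 (cap 14, load 12): Z2 — cost 12×7 = 84
  H3 (cap 19, load 18): Z1, Z3 — cost 10×3 + 8×8 = 94
  Shipping 178, fixed 205 → total 383.
  Any other capacity-feasible assignment to {H1, H3} ships for at least 178.
Compare {H3, H4}: its best feasible assignment gives total 413.
Compare {H2, H3}: its best feasible assignment gives total 424.
Every other set of open sites that can feasibly serve all demand totals ≥ 413 even under its best assignment. Minimum: 383.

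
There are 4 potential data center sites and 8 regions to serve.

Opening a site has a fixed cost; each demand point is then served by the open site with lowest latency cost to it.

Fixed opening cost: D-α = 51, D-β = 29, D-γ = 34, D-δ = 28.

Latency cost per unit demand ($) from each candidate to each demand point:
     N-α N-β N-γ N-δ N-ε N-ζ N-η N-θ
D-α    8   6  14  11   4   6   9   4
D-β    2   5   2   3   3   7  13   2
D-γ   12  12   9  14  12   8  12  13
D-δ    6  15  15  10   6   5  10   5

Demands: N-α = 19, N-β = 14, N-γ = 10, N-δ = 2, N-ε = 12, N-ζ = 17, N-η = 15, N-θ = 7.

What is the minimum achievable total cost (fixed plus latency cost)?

476

Open {D-β, D-δ}: assign each demand point to its cheapest open site.
  N-α→D-β 19×2=38, N-β→D-β 14×5=70, N-γ→D-β 10×2=20, N-δ→D-β 2×3=6, N-ε→D-β 12×3=36, N-ζ→D-δ 17×5=85, N-η→D-δ 15×10=150, N-θ→D-β 7×2=14
  latency cost 419, fixed 57 → total 476.
Compare {D-α, D-β}: latency cost 421 + fixed 80 = 501.
Compare {D-β, D-γ, D-δ}: latency cost 419 + fixed 91 = 510.
Compare {D-α, D-β, D-δ}: latency cost 404 + fixed 108 = 512.
All other subsets cost ≥ 501. Minimum total cost: 476.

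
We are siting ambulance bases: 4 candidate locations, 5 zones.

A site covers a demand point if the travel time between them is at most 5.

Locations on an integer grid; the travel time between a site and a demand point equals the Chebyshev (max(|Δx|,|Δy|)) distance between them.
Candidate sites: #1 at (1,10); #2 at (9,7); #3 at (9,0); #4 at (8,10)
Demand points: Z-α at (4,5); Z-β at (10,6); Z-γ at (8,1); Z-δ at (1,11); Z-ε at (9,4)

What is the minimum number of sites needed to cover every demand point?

Coverage sets (demand points within 5 of each site):
  #1: {Z-α, Z-δ}
  #2: {Z-α, Z-β, Z-ε}
  #3: {Z-α, Z-γ, Z-ε}
  #4: {Z-α, Z-β}
No 2 sites suffice: every size-2 union leaves at least one demand point uncovered.
But {#1, #2, #3} covers everything, so the minimum is 3.

3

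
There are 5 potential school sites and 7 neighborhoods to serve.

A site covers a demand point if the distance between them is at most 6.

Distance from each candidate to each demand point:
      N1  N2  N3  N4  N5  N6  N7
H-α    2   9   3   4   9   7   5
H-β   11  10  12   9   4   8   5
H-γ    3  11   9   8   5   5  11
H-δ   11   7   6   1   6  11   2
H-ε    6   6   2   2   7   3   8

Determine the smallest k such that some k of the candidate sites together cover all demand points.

2

Coverage sets (demand points within 6 of each site):
  H-α: {N1, N3, N4, N7}
  H-β: {N5, N7}
  H-γ: {N1, N5, N6}
  H-δ: {N3, N4, N5, N7}
  H-ε: {N1, N2, N3, N4, N6}
No single site covers all 7 demand points.
But {H-β, H-ε} covers everything, so the minimum is 2.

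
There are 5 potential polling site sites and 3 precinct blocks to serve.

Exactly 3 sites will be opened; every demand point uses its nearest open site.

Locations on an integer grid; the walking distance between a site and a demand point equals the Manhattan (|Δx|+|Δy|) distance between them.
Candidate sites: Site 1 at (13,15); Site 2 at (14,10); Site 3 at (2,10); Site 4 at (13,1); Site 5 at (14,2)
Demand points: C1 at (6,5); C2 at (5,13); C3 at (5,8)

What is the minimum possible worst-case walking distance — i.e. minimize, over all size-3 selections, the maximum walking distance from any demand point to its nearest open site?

9

Open {Site 1, Site 2, Site 3}.
  Farthest demand point is C1 at walking distance 9 (to Site 3); all others are ≤ 9.
With {Site 1, Site 3, Site 4} the worst case is 9.
With {Site 1, Site 3, Site 5} the worst case is 9.
No size-3 selection achieves below 9.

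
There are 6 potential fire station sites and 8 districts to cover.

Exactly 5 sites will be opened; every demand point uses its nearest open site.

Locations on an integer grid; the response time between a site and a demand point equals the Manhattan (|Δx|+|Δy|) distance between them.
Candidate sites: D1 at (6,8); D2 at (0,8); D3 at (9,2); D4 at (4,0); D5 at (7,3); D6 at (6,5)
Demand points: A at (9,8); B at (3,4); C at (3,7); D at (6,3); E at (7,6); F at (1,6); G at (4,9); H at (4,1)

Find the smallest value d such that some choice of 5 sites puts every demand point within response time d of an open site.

4

Open {D1, D2, D3, D4, D6}.
  Farthest demand point is B at response time 4 (to D6); all others are ≤ 4.
With {D1, D2, D4, D5, D6} the worst case is 4.
With {D1, D2, D3, D4, D5} the worst case is 5.
No size-5 selection achieves below 4.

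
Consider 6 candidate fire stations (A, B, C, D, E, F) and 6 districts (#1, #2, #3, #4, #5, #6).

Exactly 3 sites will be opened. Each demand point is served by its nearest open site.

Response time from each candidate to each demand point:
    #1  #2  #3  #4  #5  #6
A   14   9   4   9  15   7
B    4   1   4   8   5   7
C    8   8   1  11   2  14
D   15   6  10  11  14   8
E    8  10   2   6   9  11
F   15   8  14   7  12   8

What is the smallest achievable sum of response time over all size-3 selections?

Open {B, C, E}.
  #1→B 4, #2→B 1, #3→C 1, #4→E 6, #5→C 2, #6→B 7  ⇒ total 21.
Compare {B, C, F}: total 22.
Compare {A, B, C}: total 23.
No size-3 selection does better; minimum is 21.

21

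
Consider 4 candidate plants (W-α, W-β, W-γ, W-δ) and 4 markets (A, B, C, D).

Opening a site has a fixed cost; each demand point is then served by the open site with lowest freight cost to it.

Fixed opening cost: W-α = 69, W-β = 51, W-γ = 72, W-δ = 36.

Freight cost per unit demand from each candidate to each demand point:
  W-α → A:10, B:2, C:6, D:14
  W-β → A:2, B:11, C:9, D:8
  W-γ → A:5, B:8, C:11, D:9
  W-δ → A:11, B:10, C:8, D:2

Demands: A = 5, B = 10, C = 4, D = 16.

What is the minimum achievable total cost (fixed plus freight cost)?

231

Open {W-α, W-δ}: assign each demand point to its cheapest open site.
  A→W-α 5×10=50, B→W-α 10×2=20, C→W-α 4×6=24, D→W-δ 16×2=32
  freight cost 126, fixed 105 → total 231.
Compare {W-α, W-β, W-δ}: freight cost 86 + fixed 156 = 242.
Compare {W-δ}: freight cost 219 + fixed 36 = 255.
Compare {W-β, W-δ}: freight cost 174 + fixed 87 = 261.
All other subsets cost ≥ 242. Minimum total cost: 231.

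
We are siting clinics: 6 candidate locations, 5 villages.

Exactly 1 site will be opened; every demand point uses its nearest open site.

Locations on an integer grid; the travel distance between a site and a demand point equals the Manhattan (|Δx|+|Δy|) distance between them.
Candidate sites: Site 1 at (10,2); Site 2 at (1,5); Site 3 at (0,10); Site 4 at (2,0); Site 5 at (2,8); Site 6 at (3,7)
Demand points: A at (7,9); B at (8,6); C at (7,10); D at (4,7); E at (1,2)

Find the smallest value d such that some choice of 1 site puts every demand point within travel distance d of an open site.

7

Open {Site 6}.
  Farthest demand point is C at travel distance 7 (to Site 6); all others are ≤ 7.
With {Site 5} the worst case is 8.
With {Site 1} the worst case is 11.
No size-1 selection achieves below 7.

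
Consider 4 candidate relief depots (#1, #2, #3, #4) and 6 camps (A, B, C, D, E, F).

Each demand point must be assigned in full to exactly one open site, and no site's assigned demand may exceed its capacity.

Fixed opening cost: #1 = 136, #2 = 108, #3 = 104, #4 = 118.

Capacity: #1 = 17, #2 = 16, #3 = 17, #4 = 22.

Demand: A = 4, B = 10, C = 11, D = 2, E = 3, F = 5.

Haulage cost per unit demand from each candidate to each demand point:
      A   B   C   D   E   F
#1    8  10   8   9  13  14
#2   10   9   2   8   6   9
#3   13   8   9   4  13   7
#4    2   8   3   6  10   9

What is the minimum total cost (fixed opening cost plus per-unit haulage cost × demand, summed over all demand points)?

Open {#2, #4}; cheapest assignment that respects the capacities:
  #2 (cap 16, load 14): C, E — cost 11×2 + 3×6 = 40
  #4 (cap 22, load 21): A, B, D, F — cost 4×2 + 10×8 + 2×6 + 5×9 = 145
  Shipping 185, fixed 226 → total 411.
  Any other capacity-feasible assignment to {#2, #4} ships for at least 185.
Compare {#3, #4}: its best feasible assignment gives total 416.
Compare {#1, #4}: its best feasible assignment gives total 491.
Every other set of open sites that can feasibly serve all demand totals ≥ 416 even under its best assignment. Minimum: 411.

411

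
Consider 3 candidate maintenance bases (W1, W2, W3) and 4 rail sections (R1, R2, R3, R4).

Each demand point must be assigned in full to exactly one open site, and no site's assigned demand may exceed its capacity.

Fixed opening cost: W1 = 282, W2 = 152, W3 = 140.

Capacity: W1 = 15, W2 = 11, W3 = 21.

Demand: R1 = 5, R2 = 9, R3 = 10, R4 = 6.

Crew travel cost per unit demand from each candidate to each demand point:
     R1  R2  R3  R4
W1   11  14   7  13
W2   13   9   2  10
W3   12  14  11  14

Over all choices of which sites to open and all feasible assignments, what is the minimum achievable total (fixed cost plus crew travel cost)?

Open {W2, W3}; cheapest assignment that respects the capacities:
  W2 (cap 11, load 10): R3 — cost 10×2 = 20
  W3 (cap 21, load 20): R1, R2, R4 — cost 5×12 + 9×14 + 6×14 = 270
  Shipping 290, fixed 292 → total 582.
  Any other capacity-feasible assignment to {W2, W3} ships for at least 290.
Compare {W1, W3}: its best feasible assignment gives total 757.
Compare {W1, W2, W3}: its best feasible assignment gives total 853.
Every other set of open sites that can feasibly serve all demand totals ≥ 757 even under its best assignment. Minimum: 582.

582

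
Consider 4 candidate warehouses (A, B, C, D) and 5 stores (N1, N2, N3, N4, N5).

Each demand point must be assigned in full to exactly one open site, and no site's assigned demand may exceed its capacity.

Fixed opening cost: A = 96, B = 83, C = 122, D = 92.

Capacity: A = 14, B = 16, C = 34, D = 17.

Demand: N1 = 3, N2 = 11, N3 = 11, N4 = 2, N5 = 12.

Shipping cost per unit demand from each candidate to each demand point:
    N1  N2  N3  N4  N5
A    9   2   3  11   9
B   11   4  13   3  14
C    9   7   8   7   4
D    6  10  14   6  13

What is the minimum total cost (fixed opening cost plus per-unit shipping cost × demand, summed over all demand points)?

Open {A, C}; cheapest assignment that respects the capacities:
  A (cap 14, load 14): N1, N2 — cost 3×9 + 11×2 = 49
  C (cap 34, load 25): N3, N4, N5 — cost 11×8 + 2×7 + 12×4 = 150
  Shipping 199, fixed 218 → total 417.
  Any other capacity-feasible assignment to {A, C} ships for at least 199.
Compare {B, C}: its best feasible assignment gives total 418.
Compare {C, D}: its best feasible assignment gives total 457.
Every other set of open sites that can feasibly serve all demand totals ≥ 418 even under its best assignment. Minimum: 417.

417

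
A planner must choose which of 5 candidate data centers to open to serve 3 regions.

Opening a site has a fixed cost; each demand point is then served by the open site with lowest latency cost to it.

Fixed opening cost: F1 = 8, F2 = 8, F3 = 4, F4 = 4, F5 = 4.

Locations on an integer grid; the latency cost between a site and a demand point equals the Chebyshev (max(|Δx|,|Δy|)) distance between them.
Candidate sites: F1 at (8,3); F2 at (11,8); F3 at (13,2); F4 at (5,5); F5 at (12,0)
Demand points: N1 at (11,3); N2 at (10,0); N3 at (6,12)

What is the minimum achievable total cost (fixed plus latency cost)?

Open {F3}: assign each demand point to its cheapest open site.
  N1→F3 2, N2→F3 3, N3→F3 10
  latency cost 15, fixed 4 → total 19.
Compare {F3, F4}: latency cost 12 + fixed 8 = 20.
Compare {F4, F5}: latency cost 12 + fixed 8 = 20.
Compare {F5}: latency cost 17 + fixed 4 = 21.
All other subsets cost ≥ 20. Minimum total cost: 19.

19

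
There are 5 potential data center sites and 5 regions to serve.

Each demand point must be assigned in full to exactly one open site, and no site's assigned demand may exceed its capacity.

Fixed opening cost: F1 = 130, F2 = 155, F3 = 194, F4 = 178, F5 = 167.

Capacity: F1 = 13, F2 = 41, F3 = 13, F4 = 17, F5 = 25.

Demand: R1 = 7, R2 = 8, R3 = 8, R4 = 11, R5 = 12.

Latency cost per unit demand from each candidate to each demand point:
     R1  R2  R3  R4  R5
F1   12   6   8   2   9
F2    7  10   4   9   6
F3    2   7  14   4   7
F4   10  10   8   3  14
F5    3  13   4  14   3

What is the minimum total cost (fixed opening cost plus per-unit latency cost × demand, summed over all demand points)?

540

Open {F1, F2}; cheapest assignment that respects the capacities:
  F1 (cap 13, load 11): R4 — cost 11×2 = 22
  F2 (cap 41, load 35): R1, R2, R3, R5 — cost 7×7 + 8×10 + 8×4 + 12×6 = 233
  Shipping 255, fixed 285 → total 540.
  Any other capacity-feasible assignment to {F1, F2} ships for at least 255.
Compare {F2, F5}: its best feasible assignment gives total 590.
Compare {F2, F4}: its best feasible assignment gives total 599.
Every other set of open sites that can feasibly serve all demand totals ≥ 590 even under its best assignment. Minimum: 540.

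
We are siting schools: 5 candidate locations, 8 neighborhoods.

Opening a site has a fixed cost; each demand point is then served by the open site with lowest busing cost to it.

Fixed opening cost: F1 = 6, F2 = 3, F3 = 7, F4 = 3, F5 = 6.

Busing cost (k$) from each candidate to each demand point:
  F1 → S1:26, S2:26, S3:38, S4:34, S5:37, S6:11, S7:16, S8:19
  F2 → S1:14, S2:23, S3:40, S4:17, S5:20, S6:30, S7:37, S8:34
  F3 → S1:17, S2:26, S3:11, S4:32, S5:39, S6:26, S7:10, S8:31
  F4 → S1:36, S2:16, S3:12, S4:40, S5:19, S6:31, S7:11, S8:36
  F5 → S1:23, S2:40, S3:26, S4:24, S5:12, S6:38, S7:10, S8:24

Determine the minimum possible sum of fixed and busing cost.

Open {F1, F2, F4, F5}: assign each demand point to its cheapest open site.
  S1→F2 14, S2→F4 16, S3→F4 12, S4→F2 17, S5→F5 12, S6→F1 11, S7→F5 10, S8→F1 19
  busing cost 111, fixed 18 → total 129.
Compare {F1, F2, F4}: busing cost 119 + fixed 12 = 131.
Compare {F1, F2, F3, F4, F5}: busing cost 110 + fixed 25 = 135.
Compare {F1, F2, F3, F4}: busing cost 117 + fixed 19 = 136.
All other subsets cost ≥ 131. Minimum total cost: 129.

129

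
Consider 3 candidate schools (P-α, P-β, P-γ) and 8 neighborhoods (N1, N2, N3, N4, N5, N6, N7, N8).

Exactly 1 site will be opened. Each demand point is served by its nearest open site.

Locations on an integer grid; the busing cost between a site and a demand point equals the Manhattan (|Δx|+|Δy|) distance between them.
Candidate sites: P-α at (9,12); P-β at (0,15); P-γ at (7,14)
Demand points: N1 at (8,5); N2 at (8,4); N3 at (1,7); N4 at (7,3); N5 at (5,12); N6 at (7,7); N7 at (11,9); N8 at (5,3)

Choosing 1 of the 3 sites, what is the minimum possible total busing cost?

70

Open {P-α}.
  N1→P-α 8, N2→P-α 9, N3→P-α 13, N4→P-α 11, N5→P-α 4, N6→P-α 7, N7→P-α 5, N8→P-α 13  ⇒ total 70.
Compare {P-γ}: total 78.
Compare {P-β}: total 122.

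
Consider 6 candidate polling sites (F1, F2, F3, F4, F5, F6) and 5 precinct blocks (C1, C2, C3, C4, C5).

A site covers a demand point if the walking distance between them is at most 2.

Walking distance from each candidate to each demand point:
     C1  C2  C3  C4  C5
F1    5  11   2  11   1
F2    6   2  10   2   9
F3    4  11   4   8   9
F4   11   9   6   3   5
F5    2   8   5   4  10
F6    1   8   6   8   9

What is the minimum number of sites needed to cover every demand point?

Coverage sets (demand points within 2 of each site):
  F1: {C3, C5}
  F2: {C2, C4}
  F3: {}
  F4: {}
  F5: {C1}
  F6: {C1}
No 2 sites suffice: every size-2 union leaves at least one demand point uncovered.
But {F1, F2, F5} covers everything, so the minimum is 3.

3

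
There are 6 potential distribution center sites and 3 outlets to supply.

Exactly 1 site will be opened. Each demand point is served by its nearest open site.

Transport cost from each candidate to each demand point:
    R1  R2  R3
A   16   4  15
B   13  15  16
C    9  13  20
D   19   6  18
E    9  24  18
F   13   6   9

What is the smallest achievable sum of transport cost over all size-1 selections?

28

Open {F}.
  R1→F 13, R2→F 6, R3→F 9  ⇒ total 28.
Compare {A}: total 35.
Compare {C}: total 42.
No size-1 selection does better; minimum is 28.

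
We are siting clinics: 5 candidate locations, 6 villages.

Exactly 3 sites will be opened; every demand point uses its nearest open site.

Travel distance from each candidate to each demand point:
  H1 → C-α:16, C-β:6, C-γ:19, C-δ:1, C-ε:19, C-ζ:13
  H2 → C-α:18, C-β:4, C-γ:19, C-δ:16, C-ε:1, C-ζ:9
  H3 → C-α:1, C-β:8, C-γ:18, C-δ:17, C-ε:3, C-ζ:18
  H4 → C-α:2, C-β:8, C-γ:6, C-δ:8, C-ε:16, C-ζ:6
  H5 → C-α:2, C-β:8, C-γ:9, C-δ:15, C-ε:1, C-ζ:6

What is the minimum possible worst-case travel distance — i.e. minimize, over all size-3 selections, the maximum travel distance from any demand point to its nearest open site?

Open {H1, H2, H4}.
  Farthest demand point is C-γ at travel distance 6 (to H4); all others are ≤ 6.
With {H1, H3, H4} the worst case is 6.
With {H1, H4, H5} the worst case is 6.
No size-3 selection achieves below 6.

6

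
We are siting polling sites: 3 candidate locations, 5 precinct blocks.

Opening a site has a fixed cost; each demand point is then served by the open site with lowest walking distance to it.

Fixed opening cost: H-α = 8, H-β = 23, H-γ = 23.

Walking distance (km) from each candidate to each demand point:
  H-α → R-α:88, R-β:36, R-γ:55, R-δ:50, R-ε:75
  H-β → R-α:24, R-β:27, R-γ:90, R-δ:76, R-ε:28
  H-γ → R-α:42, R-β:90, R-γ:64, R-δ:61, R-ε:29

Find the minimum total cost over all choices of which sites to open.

Open {H-α, H-β}: assign each demand point to its cheapest open site.
  R-α→H-β 24, R-β→H-β 27, R-γ→H-α 55, R-δ→H-α 50, R-ε→H-β 28
  walking distance 184, fixed 31 → total 215.
Compare {H-α, H-β, H-γ}: walking distance 184 + fixed 54 = 238.
Compare {H-α, H-γ}: walking distance 212 + fixed 31 = 243.
Compare {H-β, H-γ}: walking distance 204 + fixed 46 = 250.
All other subsets cost ≥ 238. Minimum total cost: 215.

215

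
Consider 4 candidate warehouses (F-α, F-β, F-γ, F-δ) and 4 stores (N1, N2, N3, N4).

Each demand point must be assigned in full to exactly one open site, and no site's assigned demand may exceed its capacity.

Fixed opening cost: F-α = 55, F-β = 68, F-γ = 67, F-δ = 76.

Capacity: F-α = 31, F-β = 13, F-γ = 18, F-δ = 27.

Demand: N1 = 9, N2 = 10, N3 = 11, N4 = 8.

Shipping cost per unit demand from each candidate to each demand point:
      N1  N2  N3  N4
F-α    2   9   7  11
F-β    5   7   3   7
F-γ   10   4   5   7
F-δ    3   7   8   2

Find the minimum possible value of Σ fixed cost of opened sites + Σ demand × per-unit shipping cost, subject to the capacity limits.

290

Open {F-β, F-δ}; cheapest assignment that respects the capacities:
  F-β (cap 13, load 11): N3 — cost 11×3 = 33
  F-δ (cap 27, load 27): N1, N2, N4 — cost 9×3 + 10×7 + 8×2 = 113
  Shipping 146, fixed 144 → total 290.
  Any other capacity-feasible assignment to {F-β, F-δ} ships for at least 146.
Compare {F-γ, F-δ}: its best feasible assignment gives total 311.
Compare {F-α, F-δ}: its best feasible assignment gives total 312.
Every other set of open sites that can feasibly serve all demand totals ≥ 311 even under its best assignment. Minimum: 290.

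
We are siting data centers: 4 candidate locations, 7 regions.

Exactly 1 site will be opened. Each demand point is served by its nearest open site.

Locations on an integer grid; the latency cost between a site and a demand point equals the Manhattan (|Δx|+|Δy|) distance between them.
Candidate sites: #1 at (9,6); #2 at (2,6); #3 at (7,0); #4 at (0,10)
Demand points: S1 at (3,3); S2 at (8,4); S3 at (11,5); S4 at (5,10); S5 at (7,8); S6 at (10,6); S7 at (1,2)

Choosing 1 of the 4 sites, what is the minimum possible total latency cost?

Open {#1}.
  S1→#1 9, S2→#1 3, S3→#1 3, S4→#1 8, S5→#1 4, S6→#1 1, S7→#1 12  ⇒ total 40.
Compare {#2}: total 49.
Compare {#3}: total 58.
No size-1 selection does better; minimum is 40.

40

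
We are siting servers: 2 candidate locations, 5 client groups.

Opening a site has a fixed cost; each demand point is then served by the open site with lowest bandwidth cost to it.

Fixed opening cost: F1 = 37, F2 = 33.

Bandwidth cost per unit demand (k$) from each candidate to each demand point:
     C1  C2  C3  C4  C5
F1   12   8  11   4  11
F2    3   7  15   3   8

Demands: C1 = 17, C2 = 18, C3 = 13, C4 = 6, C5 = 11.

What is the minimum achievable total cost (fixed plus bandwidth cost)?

496

Open {F1, F2}: assign each demand point to its cheapest open site.
  C1→F2 17×3=51, C2→F2 18×7=126, C3→F1 13×11=143, C4→F2 6×3=18, C5→F2 11×8=88
  bandwidth cost 426, fixed 70 → total 496.
Compare {F2}: bandwidth cost 478 + fixed 33 = 511.
Compare {F1}: bandwidth cost 636 + fixed 37 = 673.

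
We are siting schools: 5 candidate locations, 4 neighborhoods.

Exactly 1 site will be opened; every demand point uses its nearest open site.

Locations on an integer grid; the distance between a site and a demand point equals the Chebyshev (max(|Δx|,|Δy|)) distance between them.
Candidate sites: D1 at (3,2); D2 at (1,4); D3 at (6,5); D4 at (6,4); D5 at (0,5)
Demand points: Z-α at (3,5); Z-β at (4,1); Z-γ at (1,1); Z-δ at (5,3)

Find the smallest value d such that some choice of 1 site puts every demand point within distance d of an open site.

Open {D1}.
  Farthest demand point is Z-α at distance 3 (to D1); all others are ≤ 3.
With {D2} the worst case is 4.
With {D3} the worst case is 5.
No size-1 selection achieves below 3.

3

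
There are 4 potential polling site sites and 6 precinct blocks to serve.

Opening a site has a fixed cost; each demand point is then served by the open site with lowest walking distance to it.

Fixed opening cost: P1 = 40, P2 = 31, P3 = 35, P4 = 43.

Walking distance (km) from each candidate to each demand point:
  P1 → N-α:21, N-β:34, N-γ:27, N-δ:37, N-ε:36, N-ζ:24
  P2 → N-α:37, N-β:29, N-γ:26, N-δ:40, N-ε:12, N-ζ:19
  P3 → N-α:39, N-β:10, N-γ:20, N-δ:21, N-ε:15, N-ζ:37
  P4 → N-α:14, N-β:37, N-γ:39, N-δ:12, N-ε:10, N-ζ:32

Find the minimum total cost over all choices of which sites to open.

Open {P3, P4}: assign each demand point to its cheapest open site.
  N-α→P4 14, N-β→P3 10, N-γ→P3 20, N-δ→P4 12, N-ε→P4 10, N-ζ→P4 32
  walking distance 98, fixed 78 → total 176.
Compare {P3}: walking distance 142 + fixed 35 = 177.
Compare {P2, P4}: walking distance 110 + fixed 74 = 184.
Compare {P2, P3}: walking distance 119 + fixed 66 = 185.
All other subsets cost ≥ 177. Minimum total cost: 176.

176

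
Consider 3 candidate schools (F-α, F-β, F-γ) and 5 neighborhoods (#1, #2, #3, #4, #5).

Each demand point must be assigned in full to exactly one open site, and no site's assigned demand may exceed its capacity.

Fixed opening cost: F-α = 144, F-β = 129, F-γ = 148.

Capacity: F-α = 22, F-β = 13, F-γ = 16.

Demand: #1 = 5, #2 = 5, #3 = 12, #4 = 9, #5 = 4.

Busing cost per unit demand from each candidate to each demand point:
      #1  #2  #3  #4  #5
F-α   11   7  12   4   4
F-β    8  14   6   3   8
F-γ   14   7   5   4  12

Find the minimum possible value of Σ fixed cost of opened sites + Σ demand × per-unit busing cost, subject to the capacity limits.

526

Open {F-α, F-γ}; cheapest assignment that respects the capacities:
  F-α (cap 22, load 19): #1, #2, #4 — cost 5×11 + 5×7 + 9×4 = 126
  F-γ (cap 16, load 16): #3, #5 — cost 12×5 + 4×12 = 108
  Shipping 234, fixed 292 → total 526.
  Any other capacity-feasible assignment to {F-α, F-γ} ships for at least 234.
Compare {F-α, F-β}: its best feasible assignment gives total 566.
Compare {F-α, F-β, F-γ}: its best feasible assignment gives total 608.
Every other set of open sites that can feasibly serve all demand totals ≥ 566 even under its best assignment. Minimum: 526.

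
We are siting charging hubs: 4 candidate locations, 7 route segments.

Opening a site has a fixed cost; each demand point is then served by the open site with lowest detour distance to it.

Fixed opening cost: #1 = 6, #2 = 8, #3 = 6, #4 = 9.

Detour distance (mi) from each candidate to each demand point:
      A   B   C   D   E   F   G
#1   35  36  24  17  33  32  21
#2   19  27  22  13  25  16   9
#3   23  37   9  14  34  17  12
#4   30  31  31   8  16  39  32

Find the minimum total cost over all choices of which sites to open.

127

Open {#2, #3, #4}: assign each demand point to its cheapest open site.
  A→#2 19, B→#2 27, C→#3 9, D→#4 8, E→#4 16, F→#2 16, G→#2 9
  detour distance 104, fixed 23 → total 127.
Compare {#3, #4}: detour distance 116 + fixed 15 = 131.
Compare {#2, #3}: detour distance 118 + fixed 14 = 132.
Compare {#1, #2, #3, #4}: detour distance 104 + fixed 29 = 133.
All other subsets cost ≥ 131. Minimum total cost: 127.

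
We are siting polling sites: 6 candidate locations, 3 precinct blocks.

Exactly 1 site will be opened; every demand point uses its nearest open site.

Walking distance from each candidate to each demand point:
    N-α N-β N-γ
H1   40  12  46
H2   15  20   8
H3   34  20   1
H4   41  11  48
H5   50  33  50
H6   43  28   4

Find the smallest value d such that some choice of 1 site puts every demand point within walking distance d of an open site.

20

Open {H2}.
  Farthest demand point is N-β at walking distance 20 (to H2); all others are ≤ 20.
With {H3} the worst case is 34.
With {H6} the worst case is 43.
No size-1 selection achieves below 20.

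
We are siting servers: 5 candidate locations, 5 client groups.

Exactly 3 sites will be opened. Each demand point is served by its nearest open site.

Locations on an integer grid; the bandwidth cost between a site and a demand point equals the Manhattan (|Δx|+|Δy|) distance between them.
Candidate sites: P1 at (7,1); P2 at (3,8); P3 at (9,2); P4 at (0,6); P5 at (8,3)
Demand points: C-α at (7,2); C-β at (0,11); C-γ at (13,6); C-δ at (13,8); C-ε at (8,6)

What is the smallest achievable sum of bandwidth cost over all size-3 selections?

Open {P1, P4, P5}.
  C-α→P1 1, C-β→P4 5, C-γ→P5 8, C-δ→P5 10, C-ε→P5 3  ⇒ total 27.
Compare {P1, P2, P5}: total 28.
Compare {P2, P4, P5}: total 28.
No size-3 selection does better; minimum is 27.

27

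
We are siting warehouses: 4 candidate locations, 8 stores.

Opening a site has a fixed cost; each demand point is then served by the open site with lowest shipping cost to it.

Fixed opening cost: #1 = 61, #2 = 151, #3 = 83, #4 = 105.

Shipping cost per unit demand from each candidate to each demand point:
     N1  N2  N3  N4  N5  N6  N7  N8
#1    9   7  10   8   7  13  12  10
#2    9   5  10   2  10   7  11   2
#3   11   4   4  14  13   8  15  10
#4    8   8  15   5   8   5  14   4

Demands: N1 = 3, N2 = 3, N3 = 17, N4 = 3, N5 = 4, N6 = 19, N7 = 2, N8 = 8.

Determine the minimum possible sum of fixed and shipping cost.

Open {#3, #4}: assign each demand point to its cheapest open site.
  N1→#4 3×8=24, N2→#3 3×4=12, N3→#3 17×4=68, N4→#4 3×5=15, N5→#4 4×8=32, N6→#4 19×5=95, N7→#4 2×14=28, N8→#4 8×4=32
  shipping cost 306, fixed 188 → total 494.
Compare {#1, #3, #4}: shipping cost 298 + fixed 249 = 547.
Compare {#3}: shipping cost 469 + fixed 83 = 552.
Compare {#2, #3}: shipping cost 324 + fixed 234 = 558.
All other subsets cost ≥ 547. Minimum total cost: 494.

494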